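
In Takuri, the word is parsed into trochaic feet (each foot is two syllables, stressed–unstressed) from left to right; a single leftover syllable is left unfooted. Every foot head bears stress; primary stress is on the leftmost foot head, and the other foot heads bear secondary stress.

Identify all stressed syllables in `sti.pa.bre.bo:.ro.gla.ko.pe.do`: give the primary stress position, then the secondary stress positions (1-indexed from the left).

primary 1, secondary 3, 5, 7

Parse left to right into trochaic (ˈσσ) feet: (ˈsti.pa) (ˈbre.bo:) (ˈro.gla) (ˈko.pe) do. Syllable 9 is left unfooted.
Foot heads (stressed positions): 1, 3, 5, 7.
End Rule Leftmost: primary stress on the leftmost head = syllable 1.
Secondary stress on 3, 5, 7: ˈsti.pa.ˌbre.bo:.ˌro.gla.ˌko.pe.do.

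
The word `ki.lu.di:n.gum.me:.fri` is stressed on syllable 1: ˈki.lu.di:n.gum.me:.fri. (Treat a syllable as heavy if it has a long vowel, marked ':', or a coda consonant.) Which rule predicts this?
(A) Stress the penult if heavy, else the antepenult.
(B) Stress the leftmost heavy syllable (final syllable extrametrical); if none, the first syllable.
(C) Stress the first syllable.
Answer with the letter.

Rule A → syllable 5 (observed: 1).
Rule B → syllable 3 (observed: 1).
Rule C → syllable 1 ✓.

C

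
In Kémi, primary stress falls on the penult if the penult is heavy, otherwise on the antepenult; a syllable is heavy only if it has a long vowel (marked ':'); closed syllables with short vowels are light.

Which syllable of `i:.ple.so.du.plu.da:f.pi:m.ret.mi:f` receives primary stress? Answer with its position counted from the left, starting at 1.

7

Weights: 7 pi:m H, 8 ret L, 9 mi:f H.
The penult (syllable 8, ret) is light, so stress falls on the antepenult (syllable 7, pi:m).
Primary stress: syllable 7 → i:.ple.so.du.plu.da:f.ˈpi:m.ret.mi:f.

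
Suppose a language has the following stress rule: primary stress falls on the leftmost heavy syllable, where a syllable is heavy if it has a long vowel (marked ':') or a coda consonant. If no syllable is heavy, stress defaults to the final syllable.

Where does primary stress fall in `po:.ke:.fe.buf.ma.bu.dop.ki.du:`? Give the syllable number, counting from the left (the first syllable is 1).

1

Weights: 1 po: H, 2 ke: H, 3 fe L, 4 buf H, 5 ma L, 6 bu L, 7 dop H, 8 ki L, 9 du: H.
Heavy syllables in the domain: 1, 2, 4, 7, 9. The leftmost is syllable 1 (po:).
Primary stress: syllable 1 → ˈpo:.ke:.fe.buf.ma.bu.dop.ki.du:.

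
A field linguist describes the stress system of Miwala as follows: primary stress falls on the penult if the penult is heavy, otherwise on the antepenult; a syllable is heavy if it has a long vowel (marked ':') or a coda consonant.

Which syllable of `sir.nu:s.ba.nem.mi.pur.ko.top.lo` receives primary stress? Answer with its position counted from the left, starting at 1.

8

Weights: 7 ko L, 8 top H, 9 lo L.
The penult (syllable 8, top) is heavy, so it takes stress.
Primary stress: syllable 8 → sir.nu:s.ba.nem.mi.pur.ko.ˈtop.lo.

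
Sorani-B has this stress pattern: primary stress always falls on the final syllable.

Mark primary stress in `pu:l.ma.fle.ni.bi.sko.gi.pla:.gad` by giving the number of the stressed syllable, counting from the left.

The word has 9 syllables; the final syllable is syllable 9 (gad).
Primary stress: syllable 9 → pu:l.ma.fle.ni.bi.sko.gi.pla:.ˈgad.

9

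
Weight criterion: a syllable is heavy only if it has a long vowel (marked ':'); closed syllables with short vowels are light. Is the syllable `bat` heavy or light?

light

`bat`: short vowel, closed (coda /t/). Short vowel → light.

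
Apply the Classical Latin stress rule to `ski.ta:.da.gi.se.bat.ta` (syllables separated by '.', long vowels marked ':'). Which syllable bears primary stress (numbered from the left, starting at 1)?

Classical Latin: stress the penult if heavy (long vowel or closed), else the antepenult.
Weights: 5 se L, 6 bat H, 7 ta L.
The penult (syllable 6, bat) is heavy, so it takes stress.
Stress on syllable 6: ski.ta:.da.gi.se.ˈbat.ta.

6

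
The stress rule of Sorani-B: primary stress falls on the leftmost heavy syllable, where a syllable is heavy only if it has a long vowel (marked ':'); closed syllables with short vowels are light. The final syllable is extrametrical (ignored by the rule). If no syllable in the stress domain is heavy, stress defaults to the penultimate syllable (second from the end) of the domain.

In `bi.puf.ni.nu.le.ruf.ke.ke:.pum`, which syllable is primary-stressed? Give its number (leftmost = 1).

The final syllable (9, pum) is extrametrical; the stress domain is syllables 1–8.
Weights: 1 bi L, 2 puf L, 3 ni L, 4 nu L, 5 le L, 6 ruf L, 7 ke L, 8 ke: H.
Heavy syllables in the domain: 8. The leftmost is syllable 8 (ke:).
Primary stress: syllable 8 → bi.puf.ni.nu.le.ruf.ke.ˈke:.pum.

8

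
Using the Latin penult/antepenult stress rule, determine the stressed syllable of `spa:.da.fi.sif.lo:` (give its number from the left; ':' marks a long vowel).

Classical Latin: stress the penult if heavy (long vowel or closed), else the antepenult.
Weights: 3 fi L, 4 sif H, 5 lo: H.
The penult (syllable 4, sif) is heavy, so it takes stress.
Stress on syllable 4: spa:.da.fi.ˈsif.lo:.

4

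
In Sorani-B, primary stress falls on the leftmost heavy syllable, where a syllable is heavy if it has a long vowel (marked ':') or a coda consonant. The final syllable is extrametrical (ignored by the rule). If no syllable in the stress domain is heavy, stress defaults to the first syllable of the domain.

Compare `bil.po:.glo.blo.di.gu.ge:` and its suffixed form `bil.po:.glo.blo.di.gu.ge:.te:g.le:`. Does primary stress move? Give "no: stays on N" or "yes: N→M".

no: stays on 1

Base `bil.po:.glo.blo.di.gu.ge:` (7 syllables):
  The final syllable (7, ge:) is extrametrical; the stress domain is syllables 1–6.
  Weights: 1 bil H, 2 po: H, 3 glo L, 4 blo L, 5 di L, 6 gu L.
  Heavy syllables in the domain: 1, 2. The leftmost is syllable 1 (bil).
  → primary stress on syllable 1.
Suffixed `bil.po:.glo.blo.di.gu.ge:.te:g.le:` (9 syllables):
  The final syllable (9, le:) is extrametrical; the stress domain is syllables 1–8.
  Weights: 1 bil H, 2 po: H, 3 glo L, 4 blo L, 5 di L, 6 gu L, 7 ge: H, 8 te:g H.
  Heavy syllables in the domain: 1, 2, 7, 8. The leftmost is syllable 1 (bil).
  → primary stress on syllable 1.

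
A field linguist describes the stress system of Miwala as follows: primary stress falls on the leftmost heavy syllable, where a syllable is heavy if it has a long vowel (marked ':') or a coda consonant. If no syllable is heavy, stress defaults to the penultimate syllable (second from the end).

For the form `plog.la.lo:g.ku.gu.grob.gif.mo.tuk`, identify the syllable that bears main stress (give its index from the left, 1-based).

Weights: 1 plog H, 2 la L, 3 lo:g H, 4 ku L, 5 gu L, 6 grob H, 7 gif H, 8 mo L, 9 tuk H.
Heavy syllables in the domain: 1, 3, 6, 7, 9. The leftmost is syllable 1 (plog).
Primary stress: syllable 1 → ˈplog.la.lo:g.ku.gu.grob.gif.mo.tuk.

1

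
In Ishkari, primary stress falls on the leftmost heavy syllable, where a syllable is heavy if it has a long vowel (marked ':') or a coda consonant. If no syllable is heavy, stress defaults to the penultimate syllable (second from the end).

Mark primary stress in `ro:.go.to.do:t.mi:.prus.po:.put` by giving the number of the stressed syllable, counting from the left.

Weights: 1 ro: H, 2 go L, 3 to L, 4 do:t H, 5 mi: H, 6 prus H, 7 po: H, 8 put H.
Heavy syllables in the domain: 1, 4, 5, 6, 7, 8. The leftmost is syllable 1 (ro:).
Primary stress: syllable 1 → ˈro:.go.to.do:t.mi:.prus.po:.put.

1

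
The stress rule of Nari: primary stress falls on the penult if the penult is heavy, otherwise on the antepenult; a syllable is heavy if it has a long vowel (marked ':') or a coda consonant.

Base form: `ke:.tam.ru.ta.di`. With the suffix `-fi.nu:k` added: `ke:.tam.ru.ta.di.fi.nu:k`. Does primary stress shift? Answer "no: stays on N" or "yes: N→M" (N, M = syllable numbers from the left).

Base `ke:.tam.ru.ta.di` (5 syllables):
  Weights: 3 ru L, 4 ta L, 5 di L.
  The penult (syllable 4, ta) is light, so stress falls on the antepenult (syllable 3, ru).
  → primary stress on syllable 3.
Suffixed `ke:.tam.ru.ta.di.fi.nu:k` (7 syllables):
  Weights: 5 di L, 6 fi L, 7 nu:k H.
  The penult (syllable 6, fi) is light, so stress falls on the antepenult (syllable 5, di).
  → primary stress on syllable 5.

yes: 3→5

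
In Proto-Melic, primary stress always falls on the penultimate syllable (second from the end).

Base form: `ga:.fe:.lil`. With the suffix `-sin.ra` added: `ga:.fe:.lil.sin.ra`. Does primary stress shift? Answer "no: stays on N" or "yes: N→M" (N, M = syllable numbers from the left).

Base `ga:.fe:.lil` (3 syllables):
  The word has 3 syllables; the penultimate syllable (second from the end) is syllable 2 (fe:).
  → primary stress on syllable 2.
Suffixed `ga:.fe:.lil.sin.ra` (5 syllables):
  The word has 5 syllables; the penultimate syllable (second from the end) is syllable 4 (sin).
  → primary stress on syllable 4.

yes: 2→4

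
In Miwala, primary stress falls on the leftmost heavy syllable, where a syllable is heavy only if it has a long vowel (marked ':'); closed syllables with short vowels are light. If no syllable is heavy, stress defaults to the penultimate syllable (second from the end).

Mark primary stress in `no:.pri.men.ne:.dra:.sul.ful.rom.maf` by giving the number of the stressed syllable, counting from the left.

1

Weights: 1 no: H, 2 pri L, 3 men L, 4 ne: H, 5 dra: H, 6 sul L, 7 ful L, 8 rom L, 9 maf L.
Heavy syllables in the domain: 1, 4, 5. The leftmost is syllable 1 (no:).
Primary stress: syllable 1 → ˈno:.pri.men.ne:.dra:.sul.ful.rom.maf.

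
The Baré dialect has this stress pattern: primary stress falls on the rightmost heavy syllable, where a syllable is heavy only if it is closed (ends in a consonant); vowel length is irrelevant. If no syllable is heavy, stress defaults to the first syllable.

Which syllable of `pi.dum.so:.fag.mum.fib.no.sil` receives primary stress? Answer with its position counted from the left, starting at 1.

8

Weights: 1 pi L, 2 dum H, 3 so: L, 4 fag H, 5 mum H, 6 fib H, 7 no L, 8 sil H.
Heavy syllables in the domain: 2, 4, 5, 6, 8. The rightmost is syllable 8 (sil).
Primary stress: syllable 8 → pi.dum.so:.fag.mum.fib.no.ˈsil.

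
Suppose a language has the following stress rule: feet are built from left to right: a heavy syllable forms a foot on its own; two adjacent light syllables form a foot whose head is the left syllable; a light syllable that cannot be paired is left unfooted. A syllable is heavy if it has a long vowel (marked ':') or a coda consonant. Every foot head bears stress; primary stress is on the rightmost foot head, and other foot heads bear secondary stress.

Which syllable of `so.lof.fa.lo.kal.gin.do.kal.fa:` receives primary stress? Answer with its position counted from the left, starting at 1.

Weights: 1 so L, 2 lof H, 3 fa L, 4 lo L, 5 kal H, 6 gin H, 7 do L, 8 kal H, 9 fa: H.
Parse left to right (heavy = foot alone; LL = one foot; stranded L unfooted): so (ˈlof) (ˈfa.lo) (ˈkal) (ˈgin) do (ˈkal) (ˈfa:).
Foot heads: 2, 3, 5, 6, 8, 9.
Primary stress on the rightmost head = syllable 9.
Primary stress: syllable 9 → so.lof.fa.lo.kal.gin.do.kal.ˈfa:.

9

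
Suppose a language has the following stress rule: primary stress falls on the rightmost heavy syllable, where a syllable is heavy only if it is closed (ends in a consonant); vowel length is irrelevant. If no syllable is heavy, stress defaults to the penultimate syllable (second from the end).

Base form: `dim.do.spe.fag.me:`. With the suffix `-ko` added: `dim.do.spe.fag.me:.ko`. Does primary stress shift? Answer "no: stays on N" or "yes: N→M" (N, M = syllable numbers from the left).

no: stays on 4

Base `dim.do.spe.fag.me:` (5 syllables):
  Weights: 1 dim H, 2 do L, 3 spe L, 4 fag H, 5 me: L.
  Heavy syllables in the domain: 1, 4. The rightmost is syllable 4 (fag).
  → primary stress on syllable 4.
Suffixed `dim.do.spe.fag.me:.ko` (6 syllables):
  Weights: 1 dim H, 2 do L, 3 spe L, 4 fag H, 5 me: L, 6 ko L.
  Heavy syllables in the domain: 1, 4. The rightmost is syllable 4 (fag).
  → primary stress on syllable 4.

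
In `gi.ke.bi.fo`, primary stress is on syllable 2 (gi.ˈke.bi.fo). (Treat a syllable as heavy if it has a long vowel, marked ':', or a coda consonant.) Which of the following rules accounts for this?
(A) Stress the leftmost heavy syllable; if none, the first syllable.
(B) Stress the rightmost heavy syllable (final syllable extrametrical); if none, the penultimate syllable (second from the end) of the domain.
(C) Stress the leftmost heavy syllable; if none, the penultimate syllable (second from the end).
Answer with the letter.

B

Rule A → syllable 1 (observed: 2).
Rule B → syllable 2 ✓.
Rule C → syllable 3 (observed: 2).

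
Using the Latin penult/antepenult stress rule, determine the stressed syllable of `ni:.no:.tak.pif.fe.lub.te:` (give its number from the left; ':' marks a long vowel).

6

Classical Latin: stress the penult if heavy (long vowel or closed), else the antepenult.
Weights: 5 fe L, 6 lub H, 7 te: H.
The penult (syllable 6, lub) is heavy, so it takes stress.
Stress on syllable 6: ni:.no:.tak.pif.fe.ˈlub.te:.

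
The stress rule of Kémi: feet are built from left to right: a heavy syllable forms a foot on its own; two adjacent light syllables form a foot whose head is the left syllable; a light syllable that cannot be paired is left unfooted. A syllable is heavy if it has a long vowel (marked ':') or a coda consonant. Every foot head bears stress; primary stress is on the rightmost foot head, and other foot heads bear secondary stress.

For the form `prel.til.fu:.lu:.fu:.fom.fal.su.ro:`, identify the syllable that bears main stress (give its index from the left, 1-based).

9

Weights: 1 prel H, 2 til H, 3 fu: H, 4 lu: H, 5 fu: H, 6 fom H, 7 fal H, 8 su L, 9 ro: H.
Parse left to right (heavy = foot alone; LL = one foot; stranded L unfooted): (ˈprel) (ˈtil) (ˈfu:) (ˈlu:) (ˈfu:) (ˈfom) (ˈfal) su (ˈro:).
Foot heads: 1, 2, 3, 4, 5, 6, 7, 9.
Primary stress on the rightmost head = syllable 9.
Primary stress: syllable 9 → prel.til.fu:.lu:.fu:.fom.fal.su.ˈro:.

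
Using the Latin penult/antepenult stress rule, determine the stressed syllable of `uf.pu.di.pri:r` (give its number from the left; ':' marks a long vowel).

Classical Latin: stress the penult if heavy (long vowel or closed), else the antepenult.
Weights: 2 pu L, 3 di L, 4 pri:r H.
The penult (syllable 3, di) is light, so stress falls on the antepenult (syllable 2, pu).
Stress on syllable 2: uf.ˈpu.di.pri:r.

2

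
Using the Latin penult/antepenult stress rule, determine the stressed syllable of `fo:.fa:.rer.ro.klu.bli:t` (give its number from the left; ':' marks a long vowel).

4

Classical Latin: stress the penult if heavy (long vowel or closed), else the antepenult.
Weights: 4 ro L, 5 klu L, 6 bli:t H.
The penult (syllable 5, klu) is light, so stress falls on the antepenult (syllable 4, ro).
Stress on syllable 4: fo:.fa:.rer.ˈro.klu.bli:t.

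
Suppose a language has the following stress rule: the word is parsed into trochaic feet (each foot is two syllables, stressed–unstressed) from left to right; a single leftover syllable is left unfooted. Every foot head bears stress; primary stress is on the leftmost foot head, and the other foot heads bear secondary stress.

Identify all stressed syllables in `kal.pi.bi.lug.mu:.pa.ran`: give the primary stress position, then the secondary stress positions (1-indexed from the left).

primary 1, secondary 3, 5

Parse left to right into trochaic (ˈσσ) feet: (ˈkal.pi) (ˈbi.lug) (ˈmu:.pa) ran. Syllable 7 is left unfooted.
Foot heads (stressed positions): 1, 3, 5.
End Rule Leftmost: primary stress on the leftmost head = syllable 1.
Secondary stress on 3, 5: ˈkal.pi.ˌbi.lug.ˌmu:.pa.ran.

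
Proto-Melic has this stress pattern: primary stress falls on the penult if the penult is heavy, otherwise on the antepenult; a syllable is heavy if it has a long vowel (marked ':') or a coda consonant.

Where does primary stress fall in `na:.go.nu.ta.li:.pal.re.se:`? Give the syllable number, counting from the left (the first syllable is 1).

Weights: 6 pal H, 7 re L, 8 se: H.
The penult (syllable 7, re) is light, so stress falls on the antepenult (syllable 6, pal).
Primary stress: syllable 6 → na:.go.nu.ta.li:.ˈpal.re.se:.

6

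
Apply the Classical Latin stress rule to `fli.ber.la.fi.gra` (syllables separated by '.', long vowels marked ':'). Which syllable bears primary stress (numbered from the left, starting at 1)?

Classical Latin: stress the penult if heavy (long vowel or closed), else the antepenult.
Weights: 3 la L, 4 fi L, 5 gra L.
The penult (syllable 4, fi) is light, so stress falls on the antepenult (syllable 3, la).
Stress on syllable 3: fli.ber.ˈla.fi.gra.

3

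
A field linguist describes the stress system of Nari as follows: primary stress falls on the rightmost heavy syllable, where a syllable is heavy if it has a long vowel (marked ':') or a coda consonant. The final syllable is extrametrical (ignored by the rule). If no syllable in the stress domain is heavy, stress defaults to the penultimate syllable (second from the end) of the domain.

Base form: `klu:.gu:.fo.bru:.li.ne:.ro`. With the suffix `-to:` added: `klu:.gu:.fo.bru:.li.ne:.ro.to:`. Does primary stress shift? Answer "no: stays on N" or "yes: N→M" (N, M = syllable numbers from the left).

Base `klu:.gu:.fo.bru:.li.ne:.ro` (7 syllables):
  The final syllable (7, ro) is extrametrical; the stress domain is syllables 1–6.
  Weights: 1 klu: H, 2 gu: H, 3 fo L, 4 bru: H, 5 li L, 6 ne: H.
  Heavy syllables in the domain: 1, 2, 4, 6. The rightmost is syllable 6 (ne:).
  → primary stress on syllable 6.
Suffixed `klu:.gu:.fo.bru:.li.ne:.ro.to:` (8 syllables):
  The final syllable (8, to:) is extrametrical; the stress domain is syllables 1–7.
  Weights: 1 klu: H, 2 gu: H, 3 fo L, 4 bru: H, 5 li L, 6 ne: H, 7 ro L.
  Heavy syllables in the domain: 1, 2, 4, 6. The rightmost is syllable 6 (ne:).
  → primary stress on syllable 6.

no: stays on 6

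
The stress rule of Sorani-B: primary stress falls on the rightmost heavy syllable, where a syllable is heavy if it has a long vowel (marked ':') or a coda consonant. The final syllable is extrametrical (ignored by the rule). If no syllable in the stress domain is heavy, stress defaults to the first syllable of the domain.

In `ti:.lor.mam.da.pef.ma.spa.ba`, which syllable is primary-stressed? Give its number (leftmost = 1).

The final syllable (8, ba) is extrametrical; the stress domain is syllables 1–7.
Weights: 1 ti: H, 2 lor H, 3 mam H, 4 da L, 5 pef H, 6 ma L, 7 spa L.
Heavy syllables in the domain: 1, 2, 3, 5. The rightmost is syllable 5 (pef).
Primary stress: syllable 5 → ti:.lor.mam.da.ˈpef.ma.spa.ba.

5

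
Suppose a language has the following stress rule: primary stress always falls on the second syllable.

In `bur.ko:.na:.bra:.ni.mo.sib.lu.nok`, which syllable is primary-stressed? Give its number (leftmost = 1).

2

The word has 9 syllables; the second syllable is syllable 2 (ko:).
Primary stress: syllable 2 → bur.ˈko:.na:.bra:.ni.mo.sib.lu.nok.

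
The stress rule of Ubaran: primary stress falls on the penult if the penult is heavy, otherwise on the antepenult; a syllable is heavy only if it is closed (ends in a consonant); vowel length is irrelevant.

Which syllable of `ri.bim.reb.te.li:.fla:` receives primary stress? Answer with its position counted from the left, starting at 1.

Weights: 4 te L, 5 li: L, 6 fla: L.
The penult (syllable 5, li:) is light, so stress falls on the antepenult (syllable 4, te).
Primary stress: syllable 4 → ri.bim.reb.ˈte.li:.fla:.

4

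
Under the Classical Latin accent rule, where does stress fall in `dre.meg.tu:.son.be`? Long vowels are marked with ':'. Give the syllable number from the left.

4

Classical Latin: stress the penult if heavy (long vowel or closed), else the antepenult.
Weights: 3 tu: H, 4 son H, 5 be L.
The penult (syllable 4, son) is heavy, so it takes stress.
Stress on syllable 4: dre.meg.tu:.ˈson.be.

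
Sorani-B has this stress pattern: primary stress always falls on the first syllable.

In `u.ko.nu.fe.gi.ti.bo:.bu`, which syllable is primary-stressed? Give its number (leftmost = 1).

The word has 8 syllables; the first syllable is syllable 1 (u).
Primary stress: syllable 1 → ˈu.ko.nu.fe.gi.ti.bo:.bu.

1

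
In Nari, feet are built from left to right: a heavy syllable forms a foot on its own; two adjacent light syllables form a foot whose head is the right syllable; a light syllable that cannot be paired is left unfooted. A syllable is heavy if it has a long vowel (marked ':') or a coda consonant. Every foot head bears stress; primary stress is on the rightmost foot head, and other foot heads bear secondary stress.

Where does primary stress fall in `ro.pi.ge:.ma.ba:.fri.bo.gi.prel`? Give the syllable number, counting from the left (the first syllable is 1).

Weights: 1 ro L, 2 pi L, 3 ge: H, 4 ma L, 5 ba: H, 6 fri L, 7 bo L, 8 gi L, 9 prel H.
Parse left to right (heavy = foot alone; LL = one foot; stranded L unfooted): (ro.ˈpi) (ˈge:) ma (ˈba:) (fri.ˈbo) gi (ˈprel).
Foot heads: 2, 3, 5, 7, 9.
Primary stress on the rightmost head = syllable 9.
Primary stress: syllable 9 → ro.pi.ge:.ma.ba:.fri.bo.gi.ˈprel.

9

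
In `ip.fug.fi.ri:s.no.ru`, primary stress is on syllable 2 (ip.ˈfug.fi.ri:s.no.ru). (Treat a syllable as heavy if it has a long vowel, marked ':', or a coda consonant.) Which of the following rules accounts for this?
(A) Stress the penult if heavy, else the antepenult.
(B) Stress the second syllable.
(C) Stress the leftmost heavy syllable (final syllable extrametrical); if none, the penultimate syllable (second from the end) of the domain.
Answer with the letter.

Rule A → syllable 4 (observed: 2).
Rule B → syllable 2 ✓.
Rule C → syllable 1 (observed: 2).

B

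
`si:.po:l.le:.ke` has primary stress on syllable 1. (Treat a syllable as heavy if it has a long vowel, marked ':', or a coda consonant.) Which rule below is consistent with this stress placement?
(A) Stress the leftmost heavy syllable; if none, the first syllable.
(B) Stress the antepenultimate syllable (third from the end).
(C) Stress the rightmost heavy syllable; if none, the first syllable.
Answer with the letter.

Rule A → syllable 1 ✓.
Rule B → syllable 2 (observed: 1).
Rule C → syllable 3 (observed: 1).

A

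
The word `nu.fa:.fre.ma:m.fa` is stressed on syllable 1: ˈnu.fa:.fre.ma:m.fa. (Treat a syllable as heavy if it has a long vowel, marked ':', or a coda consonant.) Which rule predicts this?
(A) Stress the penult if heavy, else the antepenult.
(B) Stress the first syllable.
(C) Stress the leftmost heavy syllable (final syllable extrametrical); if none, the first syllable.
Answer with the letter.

Rule A → syllable 4 (observed: 1).
Rule B → syllable 1 ✓.
Rule C → syllable 2 (observed: 1).

B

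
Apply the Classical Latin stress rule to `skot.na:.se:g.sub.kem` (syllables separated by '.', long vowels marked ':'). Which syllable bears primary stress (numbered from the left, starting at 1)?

4

Classical Latin: stress the penult if heavy (long vowel or closed), else the antepenult.
Weights: 3 se:g H, 4 sub H, 5 kem H.
The penult (syllable 4, sub) is heavy, so it takes stress.
Stress on syllable 4: skot.na:.se:g.ˈsub.kem.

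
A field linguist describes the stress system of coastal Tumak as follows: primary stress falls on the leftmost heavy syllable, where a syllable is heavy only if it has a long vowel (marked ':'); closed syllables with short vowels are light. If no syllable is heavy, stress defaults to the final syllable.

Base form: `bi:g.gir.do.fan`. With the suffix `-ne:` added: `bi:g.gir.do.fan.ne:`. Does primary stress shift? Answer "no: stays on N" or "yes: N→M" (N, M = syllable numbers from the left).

no: stays on 1

Base `bi:g.gir.do.fan` (4 syllables):
  Weights: 1 bi:g H, 2 gir L, 3 do L, 4 fan L.
  Heavy syllables in the domain: 1. The leftmost is syllable 1 (bi:g).
  → primary stress on syllable 1.
Suffixed `bi:g.gir.do.fan.ne:` (5 syllables):
  Weights: 1 bi:g H, 2 gir L, 3 do L, 4 fan L, 5 ne: H.
  Heavy syllables in the domain: 1, 5. The leftmost is syllable 1 (bi:g).
  → primary stress on syllable 1.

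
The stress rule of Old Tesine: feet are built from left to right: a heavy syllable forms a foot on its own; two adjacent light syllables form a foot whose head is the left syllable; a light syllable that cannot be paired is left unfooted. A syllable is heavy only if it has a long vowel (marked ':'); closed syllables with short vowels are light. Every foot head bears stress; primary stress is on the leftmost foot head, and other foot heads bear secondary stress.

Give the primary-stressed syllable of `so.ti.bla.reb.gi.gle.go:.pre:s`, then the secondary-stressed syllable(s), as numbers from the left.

primary 1, secondary 3, 5, 7, 8

Weights: 1 so L, 2 ti L, 3 bla L, 4 reb L, 5 gi L, 6 gle L, 7 go: H, 8 pre:s H.
Parse left to right (heavy = foot alone; LL = one foot; stranded L unfooted): (ˈso.ti) (ˈbla.reb) (ˈgi.gle) (ˈgo:) (ˈpre:s).
Foot heads: 1, 3, 5, 7, 8.
Primary stress on the leftmost head = syllable 1.
Secondary stress on 3, 5, 7, 8: ˈso.ti.ˌbla.reb.ˌgi.gle.ˌgo:.ˌpre:s.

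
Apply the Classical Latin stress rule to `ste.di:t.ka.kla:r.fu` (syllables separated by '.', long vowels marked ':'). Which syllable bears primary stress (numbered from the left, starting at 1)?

4

Classical Latin: stress the penult if heavy (long vowel or closed), else the antepenult.
Weights: 3 ka L, 4 kla:r H, 5 fu L.
The penult (syllable 4, kla:r) is heavy, so it takes stress.
Stress on syllable 4: ste.di:t.ka.ˈkla:r.fu.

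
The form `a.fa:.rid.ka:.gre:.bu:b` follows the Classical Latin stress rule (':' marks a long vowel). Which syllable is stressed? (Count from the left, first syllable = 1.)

Classical Latin: stress the penult if heavy (long vowel or closed), else the antepenult.
Weights: 4 ka: H, 5 gre: H, 6 bu:b H.
The penult (syllable 5, gre:) is heavy, so it takes stress.
Stress on syllable 5: a.fa:.rid.ka:.ˈgre:.bu:b.

5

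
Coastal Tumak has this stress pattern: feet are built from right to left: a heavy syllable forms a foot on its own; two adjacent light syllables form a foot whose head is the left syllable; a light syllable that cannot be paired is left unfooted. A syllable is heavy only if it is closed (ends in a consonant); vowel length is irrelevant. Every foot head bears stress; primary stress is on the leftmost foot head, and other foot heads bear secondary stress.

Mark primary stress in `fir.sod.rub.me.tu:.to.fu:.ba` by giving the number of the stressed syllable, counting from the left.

Weights: 1 fir H, 2 sod H, 3 rub H, 4 me L, 5 tu: L, 6 to L, 7 fu: L, 8 ba L.
Parse right to left (heavy = foot alone; LL = one foot; stranded L unfooted): (ˈfir) (ˈsod) (ˈrub) me (ˈtu:.to) (ˈfu:.ba).
Foot heads: 1, 2, 3, 5, 7.
Primary stress on the leftmost head = syllable 1.
Primary stress: syllable 1 → ˈfir.sod.rub.me.tu:.to.fu:.ba.

1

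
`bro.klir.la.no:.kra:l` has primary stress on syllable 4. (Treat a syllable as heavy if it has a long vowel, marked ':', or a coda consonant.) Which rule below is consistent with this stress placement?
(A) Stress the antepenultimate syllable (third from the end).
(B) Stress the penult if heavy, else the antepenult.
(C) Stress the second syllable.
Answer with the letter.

Rule A → syllable 3 (observed: 4).
Rule B → syllable 4 ✓.
Rule C → syllable 2 (observed: 4).

B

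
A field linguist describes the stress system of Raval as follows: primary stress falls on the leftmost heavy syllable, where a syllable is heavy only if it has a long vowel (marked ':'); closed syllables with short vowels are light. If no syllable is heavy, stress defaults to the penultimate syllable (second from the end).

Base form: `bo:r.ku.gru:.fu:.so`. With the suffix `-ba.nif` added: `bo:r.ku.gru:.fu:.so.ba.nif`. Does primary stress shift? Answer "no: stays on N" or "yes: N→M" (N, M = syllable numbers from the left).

Base `bo:r.ku.gru:.fu:.so` (5 syllables):
  Weights: 1 bo:r H, 2 ku L, 3 gru: H, 4 fu: H, 5 so L.
  Heavy syllables in the domain: 1, 3, 4. The leftmost is syllable 1 (bo:r).
  → primary stress on syllable 1.
Suffixed `bo:r.ku.gru:.fu:.so.ba.nif` (7 syllables):
  Weights: 1 bo:r H, 2 ku L, 3 gru: H, 4 fu: H, 5 so L, 6 ba L, 7 nif L.
  Heavy syllables in the domain: 1, 3, 4. The leftmost is syllable 1 (bo:r).
  → primary stress on syllable 1.

no: stays on 1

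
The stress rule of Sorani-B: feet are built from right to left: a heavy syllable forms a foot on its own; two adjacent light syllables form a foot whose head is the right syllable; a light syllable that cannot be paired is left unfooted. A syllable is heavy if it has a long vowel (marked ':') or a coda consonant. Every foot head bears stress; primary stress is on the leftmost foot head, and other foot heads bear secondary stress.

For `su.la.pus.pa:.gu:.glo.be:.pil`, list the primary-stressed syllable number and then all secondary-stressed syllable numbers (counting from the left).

primary 2, secondary 3, 4, 5, 7, 8

Weights: 1 su L, 2 la L, 3 pus H, 4 pa: H, 5 gu: H, 6 glo L, 7 be: H, 8 pil H.
Parse right to left (heavy = foot alone; LL = one foot; stranded L unfooted): (su.ˈla) (ˈpus) (ˈpa:) (ˈgu:) glo (ˈbe:) (ˈpil).
Foot heads: 2, 3, 4, 5, 7, 8.
Primary stress on the leftmost head = syllable 2.
Secondary stress on 3, 4, 5, 7, 8: su.ˈla.ˌpus.ˌpa:.ˌgu:.glo.ˌbe:.ˌpil.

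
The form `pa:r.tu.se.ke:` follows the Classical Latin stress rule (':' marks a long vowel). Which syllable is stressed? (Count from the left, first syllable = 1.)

2

Classical Latin: stress the penult if heavy (long vowel or closed), else the antepenult.
Weights: 2 tu L, 3 se L, 4 ke: H.
The penult (syllable 3, se) is light, so stress falls on the antepenult (syllable 2, tu).
Stress on syllable 2: pa:r.ˈtu.se.ke:.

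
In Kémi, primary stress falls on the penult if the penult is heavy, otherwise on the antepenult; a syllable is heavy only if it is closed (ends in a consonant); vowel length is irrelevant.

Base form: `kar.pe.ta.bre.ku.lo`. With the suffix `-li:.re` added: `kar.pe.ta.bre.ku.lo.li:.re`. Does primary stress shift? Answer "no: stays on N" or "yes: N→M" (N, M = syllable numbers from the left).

yes: 4→6

Base `kar.pe.ta.bre.ku.lo` (6 syllables):
  Weights: 4 bre L, 5 ku L, 6 lo L.
  The penult (syllable 5, ku) is light, so stress falls on the antepenult (syllable 4, bre).
  → primary stress on syllable 4.
Suffixed `kar.pe.ta.bre.ku.lo.li:.re` (8 syllables):
  Weights: 6 lo L, 7 li: L, 8 re L.
  The penult (syllable 7, li:) is light, so stress falls on the antepenult (syllable 6, lo).
  → primary stress on syllable 6.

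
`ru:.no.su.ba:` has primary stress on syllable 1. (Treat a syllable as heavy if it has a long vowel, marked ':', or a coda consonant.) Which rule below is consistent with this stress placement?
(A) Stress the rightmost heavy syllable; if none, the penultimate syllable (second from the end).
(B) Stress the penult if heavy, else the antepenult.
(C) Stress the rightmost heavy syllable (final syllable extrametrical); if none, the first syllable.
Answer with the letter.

C

Rule A → syllable 4 (observed: 1).
Rule B → syllable 2 (observed: 1).
Rule C → syllable 1 ✓.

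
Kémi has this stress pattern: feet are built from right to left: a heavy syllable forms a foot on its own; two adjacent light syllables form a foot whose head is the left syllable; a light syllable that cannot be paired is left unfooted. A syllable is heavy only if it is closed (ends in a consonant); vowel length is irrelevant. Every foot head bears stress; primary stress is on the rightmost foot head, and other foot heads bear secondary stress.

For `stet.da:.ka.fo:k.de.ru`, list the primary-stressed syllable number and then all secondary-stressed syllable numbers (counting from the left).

primary 5, secondary 1, 2, 4

Weights: 1 stet H, 2 da: L, 3 ka L, 4 fo:k H, 5 de L, 6 ru L.
Parse right to left (heavy = foot alone; LL = one foot; stranded L unfooted): (ˈstet) (ˈda:.ka) (ˈfo:k) (ˈde.ru).
Foot heads: 1, 2, 4, 5.
Primary stress on the rightmost head = syllable 5.
Secondary stress on 1, 2, 4: ˌstet.ˌda:.ka.ˌfo:k.ˈde.ru.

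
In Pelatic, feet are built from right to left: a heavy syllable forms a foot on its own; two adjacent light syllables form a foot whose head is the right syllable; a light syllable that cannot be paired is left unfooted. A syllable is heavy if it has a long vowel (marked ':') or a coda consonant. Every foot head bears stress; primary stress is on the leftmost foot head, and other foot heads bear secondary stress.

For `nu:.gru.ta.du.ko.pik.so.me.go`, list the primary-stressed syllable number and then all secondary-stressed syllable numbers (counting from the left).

Weights: 1 nu: H, 2 gru L, 3 ta L, 4 du L, 5 ko L, 6 pik H, 7 so L, 8 me L, 9 go L.
Parse right to left (heavy = foot alone; LL = one foot; stranded L unfooted): (ˈnu:) (gru.ˈta) (du.ˈko) (ˈpik) so (me.ˈgo).
Foot heads: 1, 3, 5, 6, 9.
Primary stress on the leftmost head = syllable 1.
Secondary stress on 3, 5, 6, 9: ˈnu:.gru.ˌta.du.ˌko.ˌpik.so.me.ˌgo.

primary 1, secondary 3, 5, 6, 9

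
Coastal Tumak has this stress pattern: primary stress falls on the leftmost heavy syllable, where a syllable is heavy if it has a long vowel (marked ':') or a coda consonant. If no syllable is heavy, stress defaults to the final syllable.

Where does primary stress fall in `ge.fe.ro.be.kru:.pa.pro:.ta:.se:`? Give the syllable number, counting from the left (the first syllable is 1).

Weights: 1 ge L, 2 fe L, 3 ro L, 4 be L, 5 kru: H, 6 pa L, 7 pro: H, 8 ta: H, 9 se: H.
Heavy syllables in the domain: 5, 7, 8, 9. The leftmost is syllable 5 (kru:).
Primary stress: syllable 5 → ge.fe.ro.be.ˈkru:.pa.pro:.ta:.se:.

5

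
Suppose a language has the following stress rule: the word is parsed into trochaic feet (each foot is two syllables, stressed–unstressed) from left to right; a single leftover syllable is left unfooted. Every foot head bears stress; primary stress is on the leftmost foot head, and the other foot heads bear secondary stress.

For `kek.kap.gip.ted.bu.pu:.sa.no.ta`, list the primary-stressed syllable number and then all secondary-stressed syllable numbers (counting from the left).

primary 1, secondary 3, 5, 7

Parse left to right into trochaic (ˈσσ) feet: (ˈkek.kap) (ˈgip.ted) (ˈbu.pu:) (ˈsa.no) ta. Syllable 9 is left unfooted.
Foot heads (stressed positions): 1, 3, 5, 7.
End Rule Leftmost: primary stress on the leftmost head = syllable 1.
Secondary stress on 3, 5, 7: ˈkek.kap.ˌgip.ted.ˌbu.pu:.ˌsa.no.ta.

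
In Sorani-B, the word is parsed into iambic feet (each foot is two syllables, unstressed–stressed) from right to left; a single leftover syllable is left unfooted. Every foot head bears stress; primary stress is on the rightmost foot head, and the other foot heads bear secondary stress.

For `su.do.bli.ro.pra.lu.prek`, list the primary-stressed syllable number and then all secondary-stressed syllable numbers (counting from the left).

Parse right to left into iambic (σˈσ) feet: su (do.ˈbli) (ro.ˈpra) (lu.ˈprek). Syllable 1 is left unfooted.
Foot heads (stressed positions): 3, 5, 7.
End Rule Rightmost: primary stress on the rightmost head = syllable 7.
Secondary stress on 3, 5: su.do.ˌbli.ro.ˌpra.lu.ˈprek.

primary 7, secondary 3, 5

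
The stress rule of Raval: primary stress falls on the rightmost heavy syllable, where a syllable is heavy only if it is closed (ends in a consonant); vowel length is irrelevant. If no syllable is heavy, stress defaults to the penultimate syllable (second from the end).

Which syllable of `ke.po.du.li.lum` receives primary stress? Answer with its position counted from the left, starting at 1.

5

Weights: 1 ke L, 2 po L, 3 du L, 4 li L, 5 lum H.
Heavy syllables in the domain: 5. The rightmost is syllable 5 (lum).
Primary stress: syllable 5 → ke.po.du.li.ˈlum.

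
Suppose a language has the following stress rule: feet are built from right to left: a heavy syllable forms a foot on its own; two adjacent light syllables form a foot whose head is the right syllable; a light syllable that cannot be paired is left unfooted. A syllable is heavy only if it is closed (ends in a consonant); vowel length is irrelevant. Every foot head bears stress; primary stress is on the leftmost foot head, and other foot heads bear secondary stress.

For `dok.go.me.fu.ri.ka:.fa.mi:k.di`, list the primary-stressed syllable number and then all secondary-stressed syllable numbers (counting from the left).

primary 1, secondary 3, 5, 7, 8

Weights: 1 dok H, 2 go L, 3 me L, 4 fu L, 5 ri L, 6 ka: L, 7 fa L, 8 mi:k H, 9 di L.
Parse right to left (heavy = foot alone; LL = one foot; stranded L unfooted): (ˈdok) (go.ˈme) (fu.ˈri) (ka:.ˈfa) (ˈmi:k) di.
Foot heads: 1, 3, 5, 7, 8.
Primary stress on the leftmost head = syllable 1.
Secondary stress on 3, 5, 7, 8: ˈdok.go.ˌme.fu.ˌri.ka:.ˌfa.ˌmi:k.di.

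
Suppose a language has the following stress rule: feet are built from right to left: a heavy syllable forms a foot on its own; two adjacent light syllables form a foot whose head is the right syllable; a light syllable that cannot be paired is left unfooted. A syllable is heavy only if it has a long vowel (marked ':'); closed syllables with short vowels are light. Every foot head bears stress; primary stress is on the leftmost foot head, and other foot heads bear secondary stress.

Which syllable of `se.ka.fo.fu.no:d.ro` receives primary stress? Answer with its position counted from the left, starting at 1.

Weights: 1 se L, 2 ka L, 3 fo L, 4 fu L, 5 no:d H, 6 ro L.
Parse right to left (heavy = foot alone; LL = one foot; stranded L unfooted): (se.ˈka) (fo.ˈfu) (ˈno:d) ro.
Foot heads: 2, 4, 5.
Primary stress on the leftmost head = syllable 2.
Primary stress: syllable 2 → se.ˈka.fo.fu.no:d.ro.

2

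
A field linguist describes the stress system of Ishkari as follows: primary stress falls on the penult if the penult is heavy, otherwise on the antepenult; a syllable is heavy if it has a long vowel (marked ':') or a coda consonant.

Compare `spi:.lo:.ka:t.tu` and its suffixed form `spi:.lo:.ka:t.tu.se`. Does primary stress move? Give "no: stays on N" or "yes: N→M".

Base `spi:.lo:.ka:t.tu` (4 syllables):
  Weights: 2 lo: H, 3 ka:t H, 4 tu L.
  The penult (syllable 3, ka:t) is heavy, so it takes stress.
  → primary stress on syllable 3.
Suffixed `spi:.lo:.ka:t.tu.se` (5 syllables):
  Weights: 3 ka:t H, 4 tu L, 5 se L.
  The penult (syllable 4, tu) is light, so stress falls on the antepenult (syllable 3, ka:t).
  → primary stress on syllable 3.

no: stays on 3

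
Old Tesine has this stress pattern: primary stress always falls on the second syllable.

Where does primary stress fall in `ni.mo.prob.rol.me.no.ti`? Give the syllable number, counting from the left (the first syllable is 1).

The word has 7 syllables; the second syllable is syllable 2 (mo).
Primary stress: syllable 2 → ni.ˈmo.prob.rol.me.no.ti.

2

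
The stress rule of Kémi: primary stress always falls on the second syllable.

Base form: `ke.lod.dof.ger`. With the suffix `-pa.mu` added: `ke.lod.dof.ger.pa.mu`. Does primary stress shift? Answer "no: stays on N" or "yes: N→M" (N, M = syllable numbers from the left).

Base `ke.lod.dof.ger` (4 syllables):
  The word has 4 syllables; the second syllable is syllable 2 (lod).
  → primary stress on syllable 2.
Suffixed `ke.lod.dof.ger.pa.mu` (6 syllables):
  The word has 6 syllables; the second syllable is syllable 2 (lod).
  → primary stress on syllable 2.

no: stays on 2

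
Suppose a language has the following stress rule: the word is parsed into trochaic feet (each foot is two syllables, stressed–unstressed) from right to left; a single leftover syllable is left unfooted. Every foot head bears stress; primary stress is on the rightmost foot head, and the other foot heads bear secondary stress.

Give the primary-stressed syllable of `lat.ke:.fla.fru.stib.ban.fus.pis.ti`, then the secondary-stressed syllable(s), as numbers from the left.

primary 8, secondary 2, 4, 6

Parse right to left into trochaic (ˈσσ) feet: lat (ˈke:.fla) (ˈfru.stib) (ˈban.fus) (ˈpis.ti). Syllable 1 is left unfooted.
Foot heads (stressed positions): 2, 4, 6, 8.
End Rule Rightmost: primary stress on the rightmost head = syllable 8.
Secondary stress on 2, 4, 6: lat.ˌke:.fla.ˌfru.stib.ˌban.fus.ˈpis.ti.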